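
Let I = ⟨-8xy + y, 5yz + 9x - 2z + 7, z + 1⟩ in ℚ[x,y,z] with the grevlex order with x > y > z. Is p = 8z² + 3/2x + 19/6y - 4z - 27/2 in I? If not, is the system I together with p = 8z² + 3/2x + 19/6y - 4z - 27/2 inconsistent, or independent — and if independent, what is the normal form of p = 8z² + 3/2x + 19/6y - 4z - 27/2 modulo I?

First compute the reduced Gröbner basis of I by Buchberger's algorithm.
f_1 = -8xy + y, LT = xy.
f_2 = 5yz + 9x - 2z + 7, LT = yz.
f_3 = z + 1, LT = z.

S(f_1,f_2): lcm = xyz. S = -9/5x² + ⅖xz - ⅛yz - 7/5x.
  leading term x²: no divisor's leading term divides it; move -9/5x² to the remainder.
  leading term xz: subtract (⅖x)·f_3 from ⅖xz - ⅛yz - 7/5x → -⅛yz - 9/5x
  leading term yz: subtract (-1/40)·f_2 from -⅛yz - 9/5x → -63/40x - 1/20z + 7/40
  leading term x: no divisor's leading term divides it; move -63/40x to the remainder.
  leading term z: subtract (-1/20)·f_3 from -1/20z + 7/40 → 9/40
  leading term 1: no divisor's leading term divides it; move 9/40 to the remainder.
  remainder -9/5x² - 63/40x + 9/40 ≠ 0; add h_4 = -9/5x² - 63/40x + 9/40 to the basis.

S(f_2,f_3): lcm = yz. S = 9/5x - y - ⅖z + 7/5.
  leading term x: no divisor's leading term divides it; move 9/5x to the remainder.
  leading term y: no divisor's leading term divides it; move -y to the remainder.
  leading term z: subtract (-⅖)·f_3 from -⅖z + 7/5 → 9/5
  leading term 1: no divisor's leading term divides it; move 9/5 to the remainder.
  remainder 9/5x - y + 9/5 ≠ 0; add h_5 = 9/5x - y + 9/5 to the basis.

S(f_1,h_5): lcm = xy. S = 5/9y² - 9/8y.
  leading term y²: no divisor's leading term divides it; move 5/9y² to the remainder.
  leading term y: no divisor's leading term divides it; move -9/8y to the remainder.
  remainder 5/9y² - 9/8y ≠ 0; add h_6 = 5/9y² - 9/8y to the basis.

The other S-polynomials (S(f_1,f_3), S(f_1,h_4), S(f_2,h_4), S(f_3,h_4), S(f_2,h_5), S(f_3,h_5), S(h_4,h_5), S(f_1,h_6), S(f_2,h_6), S(f_3,h_6), S(h_4,h_6), S(h_5,h_6)) all reduce to 0 modulo the current basis, so we have a Gröbner basis.
Inter-reduce: drop elements whose leading term is divisible by another's, tail-reduce, and make monic.
Reduced Gröbner basis: {y² - 81/40y, x - 5/9y + 1, z + 1}.
Label its elements g_1 = y² - 81/40y, g_2 = x - 5/9y + 1, g_3 = z + 1.

Reduce p = 8z² + 3/2x + 19/6y - 4z - 27/2 modulo G:
  leading term z²: subtract (8z)·g_3 from 8z² + 3/2x + 19/6y - 4z - 27/2 → 3/2x + 19/6y - 12z - 27/2
  leading term x: subtract (3/2)·g_2 from 3/2x + 19/6y - 12z - 27/2 → 4y - 12z - 15
  leading term y: no divisor's leading term divides it; move 4y to the remainder.
  leading term z: subtract (-12)·g_3 from -12z - 15 → -3
  leading term 1: no divisor's leading term divides it; move -3 to the remainder.
  normal form = 4y - 3.
The normal form is nonzero, so p ∉ I. Since p minus its normal form lies in I, I + (p) = I + (r) where r = 4y - 3; decide whether this ideal is the whole ring.
Run Buchberger on G together with r (pairs among the g_i already reduce to 0 since G is a Gröbner basis):
g_1 = y² - 81/40y, LT = y².
g_2 = x - 5/9y + 1, LT = x.
g_3 = z + 1, LT = z.
r = 4y - 3, LT = y.

S(g_1,r): lcm = y². S = -51/40y.
  leading term y: subtract (-51/160)·r from -51/40y → -153/160
  leading term 1: no divisor's leading term divides it; move -153/160 to the remainder.
  remainder -153/160 ≠ 0; add m_5 = -153/160 to the basis.

The other S-polynomials (S(g_1,g_2), S(g_1,g_3), S(g_2,g_3), S(g_2,r), S(g_3,r), S(g_1,m_5), S(g_2,m_5), S(g_3,m_5), S(r,m_5)) all reduce to 0 modulo the current basis, so we have a Gröbner basis.
Inter-reduce: drop elements whose leading term is divisible by another's, tail-reduce, and make monic.
Reduced Gröbner basis: {1}.
The reduced Gröbner basis of I + (p) is {1}: the ideal is the whole ring, so the enlarged system has no common solution — adjoining p is inconsistent.

The remainder on division by a Gröbner basis is unique — it is the normal form.

Adjoining 8z² + 3/2x + 19/6y - 4z - 27/2 makes the ideal the whole ring: the system is inconsistent.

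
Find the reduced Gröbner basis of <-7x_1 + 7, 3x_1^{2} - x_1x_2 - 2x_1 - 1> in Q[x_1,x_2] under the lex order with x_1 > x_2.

G = {x_1 - 1, x_2}

Buchberger's algorithm terminates because the ascending chain of leading-term ideals stabilizes.

f_1 = -7x_1 + 7, LT = x_1.
f_2 = 3x_1^{2} - x_1x_2 - 2x_1 - 1, LT = x_1^{2}.

S(f_1,f_2): lcm = x_1^{2}. S = \tfrac{1}{3}x_1x_2 - \tfrac{1}{3}x_1 + \tfrac{1}{3}.
  leading term x_1x_2: subtract (-\tfrac{1}{21}x_2)·f_1 from \tfrac{1}{3}x_1x_2 - \tfrac{1}{3}x_1 + \tfrac{1}{3} → -\tfrac{1}{3}x_1 + \tfrac{1}{3}x_2 + \tfrac{1}{3}
  leading term x_1: subtract (\tfrac{1}{21})·f_1 from -\tfrac{1}{3}x_1 + \tfrac{1}{3}x_2 + \tfrac{1}{3} → \tfrac{1}{3}x_2
  leading term x_2: no divisor's leading term divides it; move \tfrac{1}{3}x_2 to the remainder.
  remainder \tfrac{1}{3}x_2 ≠ 0; add g_3 = \tfrac{1}{3}x_2 to the basis.

The other S-polynomials (S(f_1,g_3), S(f_2,g_3)) all reduce to 0 modulo the current basis, so we have a Gröbner basis.
Inter-reduce: drop elements whose leading term is divisible by another's, tail-reduce, and make monic.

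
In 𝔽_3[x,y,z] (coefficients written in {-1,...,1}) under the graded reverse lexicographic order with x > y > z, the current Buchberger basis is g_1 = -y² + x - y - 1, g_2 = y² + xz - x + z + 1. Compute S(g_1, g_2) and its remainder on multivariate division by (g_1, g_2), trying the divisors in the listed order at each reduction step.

S(g_1, g_2) = -xz + y - z; remainder on division = -xz + y - z.

lcm(LM(g_1), LM(g_2)) = y².
S = (lcm/LT(g_1))·g_1 − (lcm/LT(g_2))·g_2 = -xz + y - z.
Reduce S modulo (g_1, g_2) in that order:
  leading term xz: no divisor's leading term divides it; move -xz to the remainder.
  leading term y: no divisor's leading term divides it; move y to the remainder.
  leading term z: no divisor's leading term divides it; move -z to the remainder.
The remainder -xz + y - z is nonzero, so it would be added as the next basis element.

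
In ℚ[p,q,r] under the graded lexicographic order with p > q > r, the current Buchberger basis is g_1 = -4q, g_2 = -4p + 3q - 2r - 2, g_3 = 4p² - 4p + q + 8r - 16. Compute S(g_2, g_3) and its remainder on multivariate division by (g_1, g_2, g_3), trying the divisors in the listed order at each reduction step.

S(g_2, g_3) = -¾pq + ½pr + 3/2p - ¼q - 2r + 4; remainder on division = -¼r² - 3r + 13/4.

lcm(LM(g_2), LM(g_3)) = p².
S = (lcm/LT(g_2))·g_2 − (lcm/LT(g_3))·g_3 = -¾pq + ½pr + 3/2p - ¼q - 2r + 4.
Reduce S modulo (g_1, g_2, g_3) in that order:
  leading term pq: subtract (3/16p)·g_1 from -¾pq + ½pr + 3/2p - ¼q - 2r + 4 → ½pr + 3/2p - ¼q - 2r + 4
  leading term pr: subtract (-⅛r)·g_2 from ½pr + 3/2p - ¼q - 2r + 4 → ⅜qr - ¼r² + 3/2p - ¼q - 9/4r + 4
  leading term qr: subtract (-3/32r)·g_1 from ⅜qr - ¼r² + 3/2p - ¼q - 9/4r + 4 → -¼r² + 3/2p - ¼q - 9/4r + 4
  leading term r²: no divisor's leading term divides it; move -¼r² to the remainder.
  leading term p: subtract (-⅜)·g_2 from 3/2p - ¼q - 9/4r + 4 → ⅞q - 3r + 13/4
  leading term q: subtract (-7/32)·g_1 from ⅞q - 3r + 13/4 → -3r + 13/4
  leading term r: no divisor's leading term divides it; move -3r to the remainder.
  leading term 1: no divisor's leading term divides it; move 13/4 to the remainder.
The remainder -¼r² - 3r + 13/4 is nonzero, so it would be added as the next basis element.
An S-polynomial is built so that the two leading terms cancel; whether anything survives reduction is exactly the Gröbner-basis criterion.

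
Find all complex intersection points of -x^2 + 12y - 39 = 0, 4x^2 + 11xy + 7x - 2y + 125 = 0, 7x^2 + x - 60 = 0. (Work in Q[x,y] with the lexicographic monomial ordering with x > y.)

{(-3, 4)}

Compute a lex Gröbner basis by Buchberger's algorithm.
f_1 = -x^2 + 12y - 39, LT = x^2.
f_2 = 4x^2 + 11xy + 7x - 2y + 125, LT = x^2.
f_3 = 7x^2 + x - 60, LT = x^2.

S(f_1,f_2): lcm = x^2. S = -11/4xy - 7/4x - 23/2y + 31/4.
  reduce S modulo (f_1, f_2, f_3):
  remainder -11/4xy - 7/4x - 23/2y + 31/4 ≠ 0; add h_4 = -11/4xy - 7/4x - 23/2y + 31/4 to the basis.

S(f_1,f_3): lcm = x^2. S = -1/7x - 12y + 333/7.
  reduce S modulo (f_1, f_2, f_3, h_4):
  remainder -1/7x - 12y + 333/7 ≠ 0; add h_5 = -1/7x - 12y + 333/7 to the basis.

S(f_1,h_4): lcm = x^2y. S = -7/11x^2 - 46/11xy + 31/11x - 12y^2 + 39y.
  reduce S modulo (f_1, f_2, f_3, h_4, h_5):
  remainder -12y^2 - 49781/121y + 222356/121 ≠ 0; add h_6 = -12y^2 - 49781/121y + 222356/121 to the basis.

S(f_3,h_4): lcm = x^2y. S = -7/11x^2 - 311/77xy + 31/11x - 60/7y.
  reduce S modulo (f_1, f_2, f_3, h_4, h_5, h_6):
  remainder -382798/847y + 1531192/847 ≠ 0; add h_7 = -382798/847y + 1531192/847 to the basis.

The other S-polynomials (S(f_2,f_3), S(f_2,h_4), S(f_1,h_5), S(f_2,h_5), S(f_3,h_5), S(h_4,h_5), S(f_1,h_6), S(f_2,h_6), S(f_3,h_6), S(h_4,h_6), S(h_5,h_6), S(f_1,h_7), S(f_2,h_7), S(f_3,h_7), S(h_4,h_7), S(h_5,h_7), S(h_6,h_7)) all reduce to 0 modulo the current basis, so we have a Gröbner basis.
Inter-reduce: drop elements whose leading term is divisible by another's, tail-reduce, and make monic.
Reduced Gröbner basis: {x + 3, y - 4}.

Elimination: the polynomial y - 4 lies in the elimination ideal for y, so y ∈ {4}. For each such y, the remaining basis elements (now univariate) give the rest of the solution.
  y = 4: the earlier basis element becomes x + 3 = 0, giving x = -3 — point (-3, 4).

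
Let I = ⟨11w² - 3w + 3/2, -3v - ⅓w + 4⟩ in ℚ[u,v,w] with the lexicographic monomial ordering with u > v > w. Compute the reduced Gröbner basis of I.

G = {v + 1/9w - 4/3, w² - 3/11w + 3/22}

f_1 = 11w² - 3w + 3/2, LT = w².
f_2 = -3v - ⅓w + 4, LT = v.

The S-polynomials (S(f_1,f_2)) all reduce to 0 modulo the current basis, so we have a Gröbner basis.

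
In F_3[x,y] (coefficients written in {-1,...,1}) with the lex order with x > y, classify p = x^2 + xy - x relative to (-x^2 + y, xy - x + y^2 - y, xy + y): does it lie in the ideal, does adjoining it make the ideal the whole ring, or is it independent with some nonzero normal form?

First compute the reduced Gröbner basis of I by Buchberger's algorithm.
f_1 = -x^2 + y, LT = x^2.
f_2 = xy - x + y^2 - y, LT = xy.
f_3 = xy + y, LT = xy.

S(f_1,f_2): lcm = x^2y. S = x^2 - xy^2 + xy - y^2.
  leading term x^2: subtract (-1)·f_1 from x^2 - xy^2 + xy - y^2 → -xy^2 + xy - y^2 + y
  leading term xy^2: subtract (-y)·f_2 from -xy^2 + xy - y^2 + y → y^3 + y^2 + y
  leading term y^3: no divisor's leading term divides it; move y^3 to the remainder.
  leading term y^2: no divisor's leading term divides it; move y^2 to the remainder.
  leading term y: no divisor's leading term divides it; move y to the remainder.
  remainder y^3 + y^2 + y ≠ 0; add h_4 = y^3 + y^2 + y to the basis.

S(f_1,f_3): lcm = x^2y. S = -xy - y^2.
  leading term xy: subtract (-1)·f_2 from -xy - y^2 → -x - y
  leading term x: no divisor's leading term divides it; move -x to the remainder.
  leading term y: no divisor's leading term divides it; move -y to the remainder.
  remainder -x - y ≠ 0; add h_5 = -x - y to the basis.

S(f_2,f_3): lcm = xy. S = -x + y^2 + y.
  leading term x: subtract (1)·h_5 from -x + y^2 + y → y^2 - y
  leading term y^2: no divisor's leading term divides it; move y^2 to the remainder.
  leading term y: no divisor's leading term divides it; move -y to the remainder.
  remainder y^2 - y ≠ 0; add h_6 = y^2 - y to the basis.

The other S-polynomials (S(f_1,h_4), S(f_2,h_4), S(f_3,h_4), S(f_1,h_5), S(f_2,h_5), S(f_3,h_5), S(h_4,h_5), S(f_1,h_6), S(f_2,h_6), S(f_3,h_6), S(h_4,h_6), S(h_5,h_6)) all reduce to 0 modulo the current basis, so we have a Gröbner basis.
Inter-reduce: drop elements whose leading term is divisible by another's, tail-reduce, and make monic.
Reduced Gröbner basis: {x + y, y^2 - y}.
Label its elements g_1 = x + y, g_2 = y^2 - y.

Reduce p = x^2 + xy - x modulo G:
  leading term x^2: subtract (x)·g_1 from x^2 + xy - x → -x
  leading term x: subtract (-1)·g_1 from -x → y
  leading term y: no divisor's leading term divides it; move y to the remainder.
  normal form = y.
The normal form is nonzero, so p ∉ I. Since p minus its normal form lies in I, I + (p) = I + (r) where r = y; decide whether this ideal is the whole ring.
Run Buchberger on G together with r (pairs among the g_i already reduce to 0 since G is a Gröbner basis):
g_1 = x + y, LT = x.
g_2 = y^2 - y, LT = y^2.
r = y, LT = y.

The S-polynomials (S(g_1,g_2), S(g_1,r), S(g_2,r)) all reduce to 0 modulo the current basis, so we have a Gröbner basis.
Inter-reduce: drop elements whose leading term is divisible by another's, tail-reduce, and make monic.
Reduced Gröbner basis: {x, y}.
The reduced Gröbner basis of I + (p) is {x, y} ≠ {1}, a proper ideal, so the enlarged system stays consistent: p is independent of I, with normal form y.

x^2 + xy - x is independent of I; its normal form modulo I is y.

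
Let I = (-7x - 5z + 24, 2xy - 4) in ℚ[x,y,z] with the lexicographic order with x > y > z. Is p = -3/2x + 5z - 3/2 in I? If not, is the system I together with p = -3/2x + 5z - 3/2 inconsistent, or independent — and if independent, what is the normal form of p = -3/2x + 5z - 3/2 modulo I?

-3/2x + 5z - 3/2 is independent of I; its normal form modulo I is 85/14z - 93/14.

First compute the reduced Gröbner basis of I by Buchberger's algorithm.
f_1 = -7x - 5z + 24, LT = x.
f_2 = 2xy - 4, LT = xy.

S(f_1,f_2): lcm = xy. S = 5/7yz - 24/7y + 2.
  leading term yz: no divisor's leading term divides it; move 5/7yz to the remainder.
  leading term y: no divisor's leading term divides it; move -24/7y to the remainder.
  leading term 1: no divisor's leading term divides it; move 2 to the remainder.
  remainder 5/7yz - 24/7y + 2 ≠ 0; add h_3 = 5/7yz - 24/7y + 2 to the basis.

The other S-polynomials (S(f_1,h_3), S(f_2,h_3)) all reduce to 0 modulo the current basis, so we have a Gröbner basis.
Inter-reduce: drop elements whose leading term is divisible by another's, tail-reduce, and make monic.
Reduced Gröbner basis: {x + 5/7z - 24/7, yz - 24/5y + 14/5}.
Label its elements g_1 = x + 5/7z - 24/7, g_2 = yz - 24/5y + 14/5.

Reduce p = -3/2x + 5z - 3/2 modulo G:
  leading term x: subtract (-3/2)·g_1 from -3/2x + 5z - 3/2 → 85/14z - 93/14
  leading term z: no divisor's leading term divides it; move 85/14z to the remainder.
  leading term 1: no divisor's leading term divides it; move -93/14 to the remainder.
  normal form = 85/14z - 93/14.
The normal form is nonzero, so p ∉ I. Since p minus its normal form lies in I, I + (p) = I + (r) where r = 85/14z - 93/14; decide whether this ideal is the whole ring.
Run Buchberger on G together with r (pairs among the g_i already reduce to 0 since G is a Gröbner basis):
g_1 = x + 5/7z - 24/7, LT = x.
g_2 = yz - 24/5y + 14/5, LT = yz.
r = 85/14z - 93/14, LT = z.

S(g_2,r): lcm = yz. S = -63/17y + 14/5.
  leading term y: no divisor's leading term divides it; move -63/17y to the remainder.
  leading term 1: no divisor's leading term divides it; move 14/5 to the remainder.
  remainder -63/17y + 14/5 ≠ 0; add m_4 = -63/17y + 14/5 to the basis.

The other S-polynomials (S(g_1,g_2), S(g_1,r), S(g_1,m_4), S(g_2,m_4), S(r,m_4)) all reduce to 0 modulo the current basis, so we have a Gröbner basis.
Inter-reduce: drop elements whose leading term is divisible by another's, tail-reduce, and make monic.
Reduced Gröbner basis: {x - 45/17, y - 34/45, z - 93/85}.
The reduced Gröbner basis of I + (p) is {x - 45/17, y - 34/45, z - 93/85} ≠ {1}, a proper ideal, so the enlarged system stays consistent: p is independent of I, with normal form 85/14z - 93/14.

Ideal membership is decidable via reduction modulo a Gröbner basis.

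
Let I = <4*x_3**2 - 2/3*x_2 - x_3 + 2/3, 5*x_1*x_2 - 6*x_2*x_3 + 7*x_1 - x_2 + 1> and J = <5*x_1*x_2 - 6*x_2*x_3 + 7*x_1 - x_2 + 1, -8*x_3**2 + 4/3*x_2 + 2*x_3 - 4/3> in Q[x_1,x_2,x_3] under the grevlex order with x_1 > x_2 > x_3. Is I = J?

Since reduced Gröbner bases are canonical representatives of ideals under a given ordering, it suffices to compute and compare them.
Buchberger on the first generating set:
f_1 = 4*x_3**2 - 2/3*x_2 - x_3 + 2/3, LT = x_3**2.
f_2 = 5*x_1*x_2 - 6*x_2*x_3 + 7*x_1 - x_2 + 1, LT = x_1*x_2.

The S-polynomials (S(f_1,f_2)) all reduce to 0 modulo the current basis, so we have a Gröbner basis.
Inter-reduce: drop elements whose leading term is divisible by another's, tail-reduce, and make monic.
Reduced Gröbner basis: {x_1*x_2 - 6/5*x_2*x_3 + 7/5*x_1 - 1/5*x_2 + 1/5, x_3**2 - 1/6*x_2 - 1/4*x_3 + 1/6}.

Buchberger on the second generating set:
h_1 = 5*x_1*x_2 - 6*x_2*x_3 + 7*x_1 - x_2 + 1, LT = x_1*x_2.
h_2 = -8*x_3**2 + 4/3*x_2 + 2*x_3 - 4/3, LT = x_3**2.

The S-polynomials (S(h_1,h_2)) all reduce to 0 modulo the current basis, so we have a Gröbner basis.
Inter-reduce: drop elements whose leading term is divisible by another's, tail-reduce, and make monic.
Reduced Gröbner basis: {x_1*x_2 - 6/5*x_2*x_3 + 7/5*x_1 - 1/5*x_2 + 1/5, x_3**2 - 1/6*x_2 - 1/4*x_3 + 1/6}.

Same reduced basis, so the two generating sets span the same ideal.

Yes, the ideals are equal.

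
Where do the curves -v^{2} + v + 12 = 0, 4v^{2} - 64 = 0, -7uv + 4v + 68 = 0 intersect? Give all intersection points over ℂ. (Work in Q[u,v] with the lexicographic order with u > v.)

{(3, 4)}

Compute a lex Gröbner basis by Buchberger's algorithm.
f_1 = -v^{2} + v + 12, LT = v^{2}.
f_2 = 4v^{2} - 64, LT = v^{2}.
f_3 = -7uv + 4v + 68, LT = uv.

S(f_1,f_2): lcm = v^{2}. S = -v + 4.
  leading term v: no divisor's leading term divides it; move -v to the remainder.
  leading term 1: no divisor's leading term divides it; move 4 to the remainder.
  remainder -v + 4 ≠ 0; add h_4 = -v + 4 to the basis.

S(f_1,f_3): lcm = uv^{2}. S = -uv - 12u + \tfrac{4}{7}v^{2} + \tfrac{68}{7}v.
  leading term uv: subtract (\tfrac{1}{7})·f_3 from -uv - 12u + \tfrac{4}{7}v^{2} + \tfrac{68}{7}v → -12u + \tfrac{4}{7}v^{2} + \tfrac{64}{7}v - \tfrac{68}{7}
  leading term u: no divisor's leading term divides it; move -12u to the remainder.
  leading term v^{2}: subtract (-\tfrac{4}{7})·f_1 from \tfrac{4}{7}v^{2} + \tfrac{64}{7}v - \tfrac{68}{7} → \tfrac{68}{7}v - \tfrac{20}{7}
  leading term v: subtract (-\tfrac{68}{7})·h_4 from \tfrac{68}{7}v - \tfrac{20}{7} → 36
  leading term 1: no divisor's leading term divides it; move 36 to the remainder.
  remainder -12u + 36 ≠ 0; add h_5 = -12u + 36 to the basis.

S(f_2,f_3): lcm = uv^{2}. S = -16u + \tfrac{4}{7}v^{2} + \tfrac{68}{7}v.
  leading term u: subtract (\tfrac{4}{3})·h_5 from -16u + \tfrac{4}{7}v^{2} + \tfrac{68}{7}v → \tfrac{4}{7}v^{2} + \tfrac{68}{7}v - 48
  leading term v^{2}: subtract (-\tfrac{4}{7})·f_1 from \tfrac{4}{7}v^{2} + \tfrac{68}{7}v - 48 → \tfrac{72}{7}v - \tfrac{288}{7}
  leading term v: subtract (-\tfrac{72}{7})·h_4 from \tfrac{72}{7}v - \tfrac{288}{7} → 0
  remainder 0.

S(f_1,h_4): lcm = v^{2}. S = 3v - 12.
  leading term v: subtract (-3)·h_4 from 3v - 12 → 0
  remainder 0.

S(f_2,h_4): lcm = v^{2}. S = 4v - 16.
  leading term v: subtract (-4)·h_4 from 4v - 16 → 0
  remainder 0.

S(f_3,h_4): lcm = uv. S = 4u - \tfrac{4}{7}v - \tfrac{68}{7}.
  leading term u: subtract (-\tfrac{1}{3})·h_5 from 4u - \tfrac{4}{7}v - \tfrac{68}{7} → -\tfrac{4}{7}v + \tfrac{16}{7}
  leading term v: subtract (\tfrac{4}{7})·h_4 from -\tfrac{4}{7}v + \tfrac{16}{7} → 0
  remainder 0.

S(f_1,h_5): leading monomials are coprime, so the S-polynomial reduces to 0 (Buchberger's first criterion).
S(f_2,h_5): leading monomials are coprime, so the S-polynomial reduces to 0 (Buchberger's first criterion).
S(f_3,h_5): lcm = uv. S = \tfrac{17}{7}v - \tfrac{68}{7}.
  leading term v: subtract (-\tfrac{17}{7})·h_4 from \tfrac{17}{7}v - \tfrac{68}{7} → 0
  remainder 0.

S(h_4,h_5): leading monomials are coprime, so the S-polynomial reduces to 0 (Buchberger's first criterion).
Every S-polynomial of the final basis reduces to 0, so we have a Gröbner basis.
Inter-reduce: drop elements whose leading term is divisible by another's, tail-reduce, and make monic.
Reduced Gröbner basis: {u - 3, v - 4}.

Elimination: the polynomial v - 4 lies in the elimination ideal for v, so v ∈ {4}. For each such v, the remaining basis elements (now univariate) give the rest of the solution.
  v = 4: the earlier basis element becomes u - 3 = 0, giving u = 3 — point (3, 4).
Zero-dimensionality of the ideal guarantees finitely many solutions over ℂ.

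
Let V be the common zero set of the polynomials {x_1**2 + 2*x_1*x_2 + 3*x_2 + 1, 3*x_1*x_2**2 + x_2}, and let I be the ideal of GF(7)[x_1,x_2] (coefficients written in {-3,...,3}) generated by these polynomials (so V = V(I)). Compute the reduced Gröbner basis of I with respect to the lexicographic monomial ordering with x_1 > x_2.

f_1 = x_1**2 + 2*x_1*x_2 + 3*x_2 + 1, LT = x_1**2.
f_2 = 3*x_1*x_2**2 + x_2, LT = x_1*x_2**2.

S(f_1,f_2): lcm = x_1**2*x_2**2. S = 2*x_1*x_2**3 + 2*x_1*x_2 + 3*x_2**3 + x_2**2.
  reduce S modulo (f_1, f_2):
  remainder 2*x_1*x_2 + 3*x_2**3 - 2*x_2**2 ≠ 0; add g_3 = 2*x_1*x_2 + 3*x_2**3 - 2*x_2**2 to the basis.

S(f_2,g_3): lcm = x_1*x_2**2. S = 2*x_2**4 + x_2**3 - 2*x_2.
  reduce S modulo (f_1, f_2, g_3):
  remainder 2*x_2**4 + x_2**3 - 2*x_2 ≠ 0; add g_4 = 2*x_2**4 + x_2**3 - 2*x_2 to the basis.

The other S-polynomials (S(f_1,g_3), S(f_1,g_4), S(f_2,g_4), S(g_3,g_4)) all reduce to 0 modulo the current basis, so we have a Gröbner basis.
Inter-reduce: drop elements whose leading term is divisible by another's, tail-reduce, and make monic.

G = {x_1**2 - 3*x_2**3 + 2*x_2**2 + 3*x_2 + 1, x_1*x_2 - 2*x_2**3 - x_2**2, x_2**4 - 3*x_2**3 - x_2}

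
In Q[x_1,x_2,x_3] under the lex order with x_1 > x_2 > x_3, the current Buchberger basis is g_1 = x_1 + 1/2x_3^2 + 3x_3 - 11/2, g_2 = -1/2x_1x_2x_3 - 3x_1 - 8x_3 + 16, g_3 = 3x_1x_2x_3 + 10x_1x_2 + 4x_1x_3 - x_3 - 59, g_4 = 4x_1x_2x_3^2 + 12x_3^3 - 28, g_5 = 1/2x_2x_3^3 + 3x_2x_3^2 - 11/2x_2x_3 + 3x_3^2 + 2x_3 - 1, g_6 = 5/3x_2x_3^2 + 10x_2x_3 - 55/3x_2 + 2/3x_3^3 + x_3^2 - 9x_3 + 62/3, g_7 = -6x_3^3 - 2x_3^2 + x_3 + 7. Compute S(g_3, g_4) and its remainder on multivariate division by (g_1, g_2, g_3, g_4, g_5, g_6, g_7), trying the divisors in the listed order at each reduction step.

S(g_3, g_4) = 10/3x_1x_2x_3 + 4/3x_1x_3^2 - 3x_3^3 - 1/3x_3^2 - 59/3x_3 + 7; remainder on division = 517/27x_3^2 - 805/54x_3 - 229/54.

lcm(LM(g_3), LM(g_4)) = x_1x_2x_3^2.
S = (lcm/LT(g_3))·g_3 − (lcm/LT(g_4))·g_4 = 10/3x_1x_2x_3 + 4/3x_1x_3^2 - 3x_3^3 - 1/3x_3^2 - 59/3x_3 + 7.
Reduce S modulo (g_1, g_2, g_3, g_4, g_5, g_6, g_7) in that order:
  leading term x_1x_2x_3: subtract (10/3x_2x_3)·g_1 from 10/3x_1x_2x_3 + 4/3x_1x_3^2 - 3x_3^3 - 1/3x_3^2 - 59/3x_3 + 7 → 4/3x_1x_3^2 - 5/3x_2x_3^3 - 10x_2x_3^2 + 55/3x_2x_3 - 3x_3^3 - 1/3x_3^2 - 59/3x_3 + 7
  leading term x_1x_3^2: subtract (4/3x_3^2)·g_1 from 4/3x_1x_3^2 - 5/3x_2x_3^3 - 10x_2x_3^2 + 55/3x_2x_3 - 3x_3^3 - 1/3x_3^2 - 59/3x_3 + 7 → -5/3x_2x_3^3 - 10x_2x_3^2 + 55/3x_2x_3 - 2/3x_3^4 - 7x_3^3 + 7x_3^2 - 59/3x_3 + 7
  leading term x_2x_3^3: subtract (-10/3)·g_5 from -5/3x_2x_3^3 - 10x_2x_3^2 + 55/3x_2x_3 - 2/3x_3^4 - 7x_3^3 + 7x_3^2 - 59/3x_3 + 7 → -2/3x_3^4 - 7x_3^3 + 17x_3^2 - 13x_3 + 11/3
  leading term x_3^4: subtract (1/9x_3)·g_7 from -2/3x_3^4 - 7x_3^3 + 17x_3^2 - 13x_3 + 11/3 → -61/9x_3^3 + 152/9x_3^2 - 124/9x_3 + 11/3
  leading term x_3^3: subtract (61/54)·g_7 from -61/9x_3^3 + 152/9x_3^2 - 124/9x_3 + 11/3 → 517/27x_3^2 - 805/54x_3 - 229/54
  leading term x_3^2: no divisor's leading term divides it; move 517/27x_3^2 to the remainder.
  leading term x_3: no divisor's leading term divides it; move -805/54x_3 to the remainder.
  leading term 1: no divisor's leading term divides it; move -229/54 to the remainder.
The remainder 517/27x_3^2 - 805/54x_3 - 229/54 is nonzero, so it would be added as the next basis element.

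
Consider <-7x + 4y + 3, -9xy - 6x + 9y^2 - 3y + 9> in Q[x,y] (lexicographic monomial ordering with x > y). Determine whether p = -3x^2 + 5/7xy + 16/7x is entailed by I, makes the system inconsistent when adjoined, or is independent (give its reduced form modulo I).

First compute the reduced Gröbner basis of I by Buchberger's algorithm.
f_1 = -7x + 4y + 3, LT = x.
f_2 = -9xy - 6x + 9y^2 - 3y + 9, LT = xy.

S(f_1,f_2): lcm = xy. S = -2/3x + 3/7y^2 - 16/21y + 1.
  leading term x: subtract (2/21)·f_1 from -2/3x + 3/7y^2 - 16/21y + 1 → 3/7y^2 - 8/7y + 5/7
  leading term y^2: no divisor's leading term divides it; move 3/7y^2 to the remainder.
  leading term y: no divisor's leading term divides it; move -8/7y to the remainder.
  leading term 1: no divisor's leading term divides it; move 5/7 to the remainder.
  remainder 3/7y^2 - 8/7y + 5/7 ≠ 0; add h_3 = 3/7y^2 - 8/7y + 5/7 to the basis.

The other S-polynomials (S(f_1,h_3), S(f_2,h_3)) all reduce to 0 modulo the current basis, so we have a Gröbner basis.
Inter-reduce: drop elements whose leading term is divisible by another's, tail-reduce, and make monic.
Reduced Gröbner basis: {x - 4/7y - 3/7, y^2 - 8/3y + 5/3}.
Label its elements g_1 = x - 4/7y - 3/7, g_2 = y^2 - 8/3y + 5/3.

Reduce p = -3x^2 + 5/7xy + 16/7x modulo G:
  leading term x^2: subtract (-3x)·g_1 from -3x^2 + 5/7xy + 16/7x → -xy + x
  leading term xy: subtract (-y)·g_1 from -xy + x → x - 4/7y^2 - 3/7y
  leading term x: subtract (1)·g_1 from x - 4/7y^2 - 3/7y → -4/7y^2 + 1/7y + 3/7
  leading term y^2: subtract (-4/7)·g_2 from -4/7y^2 + 1/7y + 3/7 → -29/21y + 29/21
  leading term y: no divisor's leading term divides it; move -29/21y to the remainder.
  leading term 1: no divisor's leading term divides it; move 29/21 to the remainder.
  normal form = -29/21y + 29/21.
The normal form is nonzero, so p ∉ I. Since p minus its normal form lies in I, I + (p) = I + (r) where r = -29/21y + 29/21; decide whether this ideal is the whole ring.
Run Buchberger on G together with r (pairs among the g_i already reduce to 0 since G is a Gröbner basis):
g_1 = x - 4/7y - 3/7, LT = x.
g_2 = y^2 - 8/3y + 5/3, LT = y^2.
r = -29/21y + 29/21, LT = y.

The S-polynomials (S(g_1,g_2), S(g_1,r), S(g_2,r)) all reduce to 0 modulo the current basis, so we have a Gröbner basis.
Inter-reduce: drop elements whose leading term is divisible by another's, tail-reduce, and make monic.
Reduced Gröbner basis: {x - 1, y - 1}.
The reduced Gröbner basis of I + (p) is {x - 1, y - 1} ≠ {1}, a proper ideal, so the enlarged system stays consistent: p is independent of I, with normal form -29/21y + 29/21.

-3x^2 + 5/7xy + 16/7x is independent of I; its normal form modulo I is -29/21y + 29/21.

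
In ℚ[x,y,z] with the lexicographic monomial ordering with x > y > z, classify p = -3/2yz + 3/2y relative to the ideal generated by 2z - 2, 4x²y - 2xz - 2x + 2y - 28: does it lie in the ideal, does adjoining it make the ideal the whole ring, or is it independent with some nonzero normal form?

First compute the reduced Gröbner basis of I by Buchberger's algorithm.
f_1 = 2z - 2, LT = z.
f_2 = 4x²y - 2xz - 2x + 2y - 28, LT = x²y.

The S-polynomials (S(f_1,f_2)) all reduce to 0 modulo the current basis, so we have a Gröbner basis.
Inter-reduce: drop elements whose leading term is divisible by another's, tail-reduce, and make monic.
Reduced Gröbner basis: {x²y - x + ½y - 7, z - 1}.
Label its elements g_1 = x²y - x + ½y - 7, g_2 = z - 1.

Reduce p = -3/2yz + 3/2y modulo G:
  leading term yz: subtract (-3/2y)·g_2 from -3/2yz + 3/2y → 0
  normal form = 0.
Since the normal form is 0, p ∈ I.

-3/2yz + 3/2y lies in I (it reduces to 0).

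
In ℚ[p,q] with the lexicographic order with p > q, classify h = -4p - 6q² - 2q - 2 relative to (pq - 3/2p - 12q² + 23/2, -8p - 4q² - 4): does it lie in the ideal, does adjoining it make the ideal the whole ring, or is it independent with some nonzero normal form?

First compute the reduced Gröbner basis of I by Buchberger's algorithm.
f_1 = pq - 3/2p - 12q² + 23/2, LT = pq.
f_2 = -8p - 4q² - 4, LT = p.

S(f_1,f_2): lcm = pq. S = -3/2p - ½q³ - 12q² - ½q + 23/2.
  reduce S modulo (f_1, f_2):
  remainder -½q³ - 45/4q² - ½q + 49/4 ≠ 0; add k_3 = -½q³ - 45/4q² - ½q + 49/4 to the basis.

The other S-polynomials (S(f_1,k_3), S(f_2,k_3)) all reduce to 0 modulo the current basis, so we have a Gröbner basis.
Inter-reduce: drop elements whose leading term is divisible by another's, tail-reduce, and make monic.
Reduced Gröbner basis: {p + ½q² + ½, q³ + 45/2q² + q - 49/2}.
Label its elements g_1 = p + ½q² + ½, g_2 = q³ + 45/2q² + q - 49/2.

Reduce h = -4p - 6q² - 2q - 2 modulo G:
  leading term p: subtract (-4)·g_1 from -4p - 6q² - 2q - 2 → -4q² - 2q
  leading term q²: no divisor's leading term divides it; move -4q² to the remainder.
  leading term q: no divisor's leading term divides it; move -2q to the remainder.
  normal form = -4q² - 2q.
The normal form is nonzero, so h ∉ I. Since h minus its normal form lies in I, I + (h) = I + (r) where r = -4q² - 2q; decide whether this ideal is the whole ring.
Run Buchberger on G together with r (pairs among the g_i already reduce to 0 since G is a Gröbner basis):
g_1 = p + ½q² + ½, LT = p.
g_2 = q³ + 45/2q² + q - 49/2, LT = q³.
r = -4q² - 2q, LT = q².

S(g_2,r): lcm = q³. S = 22q² + q - 49/2.
  reduce S modulo (g_1, g_2, r):
  remainder -10q - 49/2 ≠ 0; add m_4 = -10q - 49/2 to the basis.

S(g_2,m_4): lcm = q³. S = 401/20q² + q - 49/2.
  reduce S modulo (g_1, g_2, r, m_4):
  remainder -1911/800 ≠ 0; add m_5 = -1911/800 to the basis.

The other S-polynomials (S(g_1,g_2), S(g_1,r), S(g_1,m_4), S(r,m_4), S(g_1,m_5), S(g_2,m_5), S(r,m_5), S(m_4,m_5)) all reduce to 0 modulo the current basis, so we have a Gröbner basis.
Inter-reduce: drop elements whose leading term is divisible by another's, tail-reduce, and make monic.
Reduced Gröbner basis: {1}.
The reduced Gröbner basis of I + (h) is {1}: the ideal is the whole ring, so the enlarged system has no common solution — adjoining h is inconsistent.

The remainder on division by a Gröbner basis is unique — it is the normal form.

Adjoining -4p - 6q² - 2q - 2 makes the ideal the whole ring: the system is inconsistent.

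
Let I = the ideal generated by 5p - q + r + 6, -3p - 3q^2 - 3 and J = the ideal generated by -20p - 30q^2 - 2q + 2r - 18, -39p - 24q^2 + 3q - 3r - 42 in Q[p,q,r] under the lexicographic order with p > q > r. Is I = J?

Yes, the ideals are equal.

Equality of ideals is decidable: compute both reduced Gröbner bases (unique for the ordering) and check whether they agree.
Buchberger on the first generating set:
f_1 = 5p - q + r + 6, LT = p.
f_2 = -3p - 3q^2 - 3, LT = p.

S(f_1,f_2): lcm = p. S = -q^2 - 1/5q + 1/5r + 1/5.
  reduce S modulo (f_1, f_2):
  remainder -q^2 - 1/5q + 1/5r + 1/5 ≠ 0; add g_3 = -q^2 - 1/5q + 1/5r + 1/5 to the basis.

The other S-polynomials (S(f_1,g_3), S(f_2,g_3)) all reduce to 0 modulo the current basis, so we have a Gröbner basis.
Inter-reduce: drop elements whose leading term is divisible by another's, tail-reduce, and make monic.
Reduced Gröbner basis: {p - 1/5q + 1/5r + 6/5, q^2 + 1/5q - 1/5r - 1/5}.

Buchberger on the second generating set:
h_1 = -20p - 30q^2 - 2q + 2r - 18, LT = p.
h_2 = -39p - 24q^2 + 3q - 3r - 42, LT = p.

S(h_1,h_2): lcm = p. S = 23/26q^2 + 23/130q - 23/130r - 23/130.
  reduce S modulo (h_1, h_2):
  remainder 23/26q^2 + 23/130q - 23/130r - 23/130 ≠ 0; add k_3 = 23/26q^2 + 23/130q - 23/130r - 23/130 to the basis.

The other S-polynomials (S(h_1,k_3), S(h_2,k_3)) all reduce to 0 modulo the current basis, so we have a Gröbner basis.
Inter-reduce: drop elements whose leading term is divisible by another's, tail-reduce, and make monic.
Reduced Gröbner basis: {p - 1/5q + 1/5r + 6/5, q^2 + 1/5q - 1/5r - 1/5}.

Same reduced basis, so the two generating sets span the same ideal.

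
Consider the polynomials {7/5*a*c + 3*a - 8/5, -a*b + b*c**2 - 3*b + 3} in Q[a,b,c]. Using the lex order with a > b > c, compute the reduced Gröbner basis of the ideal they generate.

G = {a*b - b*c**2 + 3*b - 3, a*c + 15/7*a - 8/7, b*c**3 + 15/7*b*c**2 - 3*b*c - 53/7*b + 3*c + 45/7}

f_1 = 7/5*a*c + 3*a - 8/5, LT = a*c.
f_2 = -a*b + b*c**2 - 3*b + 3, LT = a*b.

S(f_1,f_2): lcm = a*b*c. S = 15/7*a*b + b*c**3 - 3*b*c - 8/7*b + 3*c.
  leading term a*b: subtract (-15/7)·f_2 from 15/7*a*b + b*c**3 - 3*b*c - 8/7*b + 3*c → b*c**3 + 15/7*b*c**2 - 3*b*c - 53/7*b + 3*c + 45/7
  leading term b*c**3: no divisor's leading term divides it; move b*c**3 to the remainder.
  leading term b*c**2: no divisor's leading term divides it; move 15/7*b*c**2 to the remainder.
  leading term b*c: no divisor's leading term divides it; move -3*b*c to the remainder.
  leading term b: no divisor's leading term divides it; move -53/7*b to the remainder.
  leading term c: no divisor's leading term divides it; move 3*c to the remainder.
  leading term 1: no divisor's leading term divides it; move 45/7 to the remainder.
  remainder b*c**3 + 15/7*b*c**2 - 3*b*c - 53/7*b + 3*c + 45/7 ≠ 0; add g_3 = b*c**3 + 15/7*b*c**2 - 3*b*c - 53/7*b + 3*c + 45/7 to the basis.

The other S-polynomials (S(f_1,g_3), S(f_2,g_3)) all reduce to 0 modulo the current basis, so we have a Gröbner basis.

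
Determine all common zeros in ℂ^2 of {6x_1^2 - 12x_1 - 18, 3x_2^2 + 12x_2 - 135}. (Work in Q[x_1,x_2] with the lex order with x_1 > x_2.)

Compute a lex Gröbner basis by Buchberger's algorithm.
f_1 = 6x_1^2 - 12x_1 - 18, LT = x_1^2.
f_2 = 3x_2^2 + 12x_2 - 135, LT = x_2^2.

The S-polynomials (S(f_1,f_2)) all reduce to 0 modulo the current basis, so we have a Gröbner basis.
Inter-reduce: drop elements whose leading term is divisible by another's, tail-reduce, and make monic.
Reduced Gröbner basis: {x_1^2 - 2x_1 - 3, x_2^2 + 4x_2 - 45}.

Elimination: the polynomial x_2^2 + 4x_2 - 45 lies in the elimination ideal for x_2, so x_2 ∈ {-9, 5}. For each such x_2, the remaining basis elements (now univariate) give the rest of the solution.
  x_2 = -9: the earlier basis element becomes x_1^2 - 2x_1 - 3 = 0, giving x_1 = -1, 3 — points (-1, -9), (3, -9).
  x_2 = 5: the earlier basis element becomes x_1^2 - 2x_1 - 3 = 0, giving x_1 = -1, 3 — points (-1, 5), (3, 5).
Check: every point annihilates each of the original generators.
Zero-dimensionality of the ideal guarantees finitely many solutions over ℂ.

{(-1, -9), (3, -9), (-1, 5), (3, 5)}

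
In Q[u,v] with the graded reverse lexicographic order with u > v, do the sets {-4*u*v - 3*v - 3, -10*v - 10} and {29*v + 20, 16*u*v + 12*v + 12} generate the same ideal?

Two ideals are equal iff their reduced Gröbner bases coincide (the reduced basis is unique for a fixed ordering).
Buchberger on the first generating set:
f_1 = -4*u*v - 3*v - 3, LT = u*v.
f_2 = -10*v - 10, LT = v.

S(f_1,f_2): lcm = u*v. S = -u + 3/4*v + 3/4.
  reduce S modulo (f_1, f_2):
  remainder -u ≠ 0; add g_3 = -u to the basis.

The other S-polynomials (S(f_1,g_3), S(f_2,g_3)) all reduce to 0 modulo the current basis, so we have a Gröbner basis.
Inter-reduce: drop elements whose leading term is divisible by another's, tail-reduce, and make monic.
Reduced Gröbner basis: {u, v + 1}.

Buchberger on the second generating set:
h_1 = 29*v + 20, LT = v.
h_2 = 16*u*v + 12*v + 12, LT = u*v.

S(h_1,h_2): lcm = u*v. S = 20/29*u - 3/4*v - 3/4.
  reduce S modulo (h_1, h_2):
  remainder 20/29*u - 27/116 ≠ 0; add k_3 = 20/29*u - 27/116 to the basis.

The other S-polynomials (S(h_1,k_3), S(h_2,k_3)) all reduce to 0 modulo the current basis, so we have a Gröbner basis.
Inter-reduce: drop elements whose leading term is divisible by another's, tail-reduce, and make monic.
Reduced Gröbner basis: {u - 27/80, v + 20/29}.

The bases are distinct; the ideals are different.

No, the ideals differ.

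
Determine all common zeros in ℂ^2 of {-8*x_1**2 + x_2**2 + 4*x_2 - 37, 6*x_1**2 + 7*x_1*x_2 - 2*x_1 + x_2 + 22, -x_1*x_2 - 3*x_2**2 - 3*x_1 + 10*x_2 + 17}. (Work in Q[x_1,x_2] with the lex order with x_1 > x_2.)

Compute a lex Gröbner basis by Buchberger's algorithm.
f_1 = -8*x_1**2 + x_2**2 + 4*x_2 - 37, LT = x_1**2.
f_2 = 6*x_1**2 + 7*x_1*x_2 - 2*x_1 + x_2 + 22, LT = x_1**2.
f_3 = -x_1*x_2 - 3*x_1 - 3*x_2**2 + 10*x_2 + 17, LT = x_1*x_2.

S(f_1,f_2): lcm = x_1**2. S = -7/6*x_1*x_2 + 1/3*x_1 - 1/8*x_2**2 - 2/3*x_2 + 23/24.
  reduce S modulo (f_1, f_2, f_3):
  remainder 23/6*x_1 + 27/8*x_2**2 - 37/3*x_2 - 151/8 ≠ 0; add h_4 = 23/6*x_1 + 27/8*x_2**2 - 37/3*x_2 - 151/8 to the basis.

S(f_1,f_3): lcm = x_1**2*x_2. S = -3*x_1**2 - 3*x_1*x_2**2 + 10*x_1*x_2 + 17*x_1 - 1/8*x_2**3 - 1/2*x_2**2 + 37/8*x_2.
  reduce S modulo (f_1, f_2, f_3, h_4):
  remainder 71/8*x_2**3 - 9689/184*x_2**2 + 2471/184*x_2 + 25745/184 ≠ 0; add h_5 = 71/8*x_2**3 - 9689/184*x_2**2 + 2471/184*x_2 + 25745/184 to the basis.

S(f_2,f_3): lcm = x_1**2*x_2. S = -3*x_1**2 - 11/6*x_1*x_2**2 + 29/3*x_1*x_2 + 17*x_1 + 1/6*x_2**2 + 11/3*x_2.
  reduce S modulo (f_1, f_2, f_3, h_4, h_5):
  remainder -30944/4899*x_2**2 + 221911/9798*x_2 + 437645/9798 ≠ 0; add h_6 = -30944/4899*x_2**2 + 221911/9798*x_2 + 437645/9798 to the basis.

S(f_1,h_4): lcm = x_1**2. S = -81/92*x_1*x_2**2 + 74/23*x_1*x_2 + 453/92*x_1 - 1/8*x_2**2 - 1/2*x_2 + 37/8.
  reduce S modulo (f_1, f_2, f_3, h_4, h_5, h_6):
  remainder -5565291/11387392*x_2 + 27826455/11387392 ≠ 0; add h_7 = -5565291/11387392*x_2 + 27826455/11387392 to the basis.

The other S-polynomials (S(f_2,h_4), S(f_3,h_4), S(f_1,h_5), S(f_2,h_5), S(f_3,h_5), S(h_4,h_5), S(f_1,h_6), S(f_2,h_6), S(f_3,h_6), S(h_4,h_6), S(h_5,h_6), S(f_1,h_7), S(f_2,h_7), S(f_3,h_7), S(h_4,h_7), S(h_5,h_7), S(h_6,h_7)) all reduce to 0 modulo the current basis, so we have a Gröbner basis.
Inter-reduce: drop elements whose leading term is divisible by another's, tail-reduce, and make monic.
Reduced Gröbner basis: {x_1 + 1, x_2 - 5}.

A lex Gröbner basis eliminates variables successively. Here x_2 - 5 depends only on x_2, with roots {5}; lifting each root through the earlier basis elements recovers the full solutions.
  x_2 = 5: the earlier basis element becomes x_1 + 1 = 0, giving x_1 = -1 — point (-1, 5).

{(-1, 5)}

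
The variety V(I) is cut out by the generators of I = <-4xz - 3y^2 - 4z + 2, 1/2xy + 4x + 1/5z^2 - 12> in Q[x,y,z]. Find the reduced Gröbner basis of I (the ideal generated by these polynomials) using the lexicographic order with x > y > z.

G = {xy + 8x + 2/5z^2 - 24, xz + 3/4y^2 + z - 1/2, y^3 + 8y^2 + 4/3yz - 2/3y - 8/15z^3 + 128/3z - 16/3}

f_1 = -4xz - 3y^2 - 4z + 2, LT = xz.
f_2 = 1/2xy + 4x + 1/5z^2 - 12, LT = xy.

S(f_1,f_2): lcm = xyz. S = -8xz + 3/4y^3 + yz - 1/2y - 2/5z^3 + 24z.
  leading term xz: subtract (2)·f_1 from -8xz + 3/4y^3 + yz - 1/2y - 2/5z^3 + 24z → 3/4y^3 + 6y^2 + yz - 1/2y - 2/5z^3 + 32z - 4
  leading term y^3: no divisor's leading term divides it; move 3/4y^3 to the remainder.
  leading term y^2: no divisor's leading term divides it; move 6y^2 to the remainder.
  leading term yz: no divisor's leading term divides it; move yz to the remainder.
  leading term y: no divisor's leading term divides it; move -1/2y to the remainder.
  leading term z^3: no divisor's leading term divides it; move -2/5z^3 to the remainder.
  leading term z: no divisor's leading term divides it; move 32z to the remainder.
  leading term 1: no divisor's leading term divides it; move -4 to the remainder.
  remainder 3/4y^3 + 6y^2 + yz - 1/2y - 2/5z^3 + 32z - 4 ≠ 0; add g_3 = 3/4y^3 + 6y^2 + yz - 1/2y - 2/5z^3 + 32z - 4 to the basis.

The other S-polynomials (S(f_1,g_3), S(f_2,g_3)) all reduce to 0 modulo the current basis, so we have a Gröbner basis.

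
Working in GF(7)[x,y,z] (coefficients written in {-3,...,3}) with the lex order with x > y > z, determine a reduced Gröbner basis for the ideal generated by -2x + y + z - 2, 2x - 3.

f_1 = -2x + y + z - 2, LT = x.
f_2 = 2x - 3, LT = x.

S(f_1,f_2): lcm = x. S = 3y + 3z - 1.
  leading term y: no divisor's leading term divides it; move 3y to the remainder.
  leading term z: no divisor's leading term divides it; move 3z to the remainder.
  leading term 1: no divisor's leading term divides it; move -1 to the remainder.
  remainder 3y + 3z - 1 ≠ 0; add g_3 = 3y + 3z - 1 to the basis.

S(f_1,g_3): leading monomials are coprime, so the S-polynomial reduces to 0 (Buchberger's first criterion).
S(f_2,g_3): leading monomials are coprime, so the S-polynomial reduces to 0 (Buchberger's first criterion).
Every S-polynomial of the final basis reduces to 0, so we have a Gröbner basis.
Inter-reduce: drop elements whose leading term is divisible by another's, tail-reduce, and make monic.

G = {x + 2, y + z + 2}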